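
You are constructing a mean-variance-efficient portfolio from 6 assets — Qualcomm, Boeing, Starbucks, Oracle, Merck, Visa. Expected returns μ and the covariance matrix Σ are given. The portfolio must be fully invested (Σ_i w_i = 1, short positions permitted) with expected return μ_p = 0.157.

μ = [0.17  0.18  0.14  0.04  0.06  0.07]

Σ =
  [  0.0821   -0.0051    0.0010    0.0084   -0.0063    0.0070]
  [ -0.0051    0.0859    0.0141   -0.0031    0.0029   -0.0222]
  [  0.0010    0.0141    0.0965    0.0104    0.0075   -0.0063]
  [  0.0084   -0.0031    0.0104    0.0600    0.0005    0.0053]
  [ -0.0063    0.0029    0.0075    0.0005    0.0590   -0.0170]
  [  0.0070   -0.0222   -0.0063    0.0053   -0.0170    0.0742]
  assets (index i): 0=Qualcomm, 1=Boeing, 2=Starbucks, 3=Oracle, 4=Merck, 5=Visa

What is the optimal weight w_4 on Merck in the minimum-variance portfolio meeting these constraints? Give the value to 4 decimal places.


x=Σ⁻¹μ = [2.1544  2.4994  1.0549  0.1287  1.5427  1.9218]
y=Σ⁻¹𝟙 = [11.7109  16.7705  6.0968  12.6806  22.9036  22.2492]
a=μᵀx=1.196075  b=𝟙ᵀx=9.301974  c=𝟙ᵀy=92.411631  D=ac−b²=24.004552
λ₁=(c·0.157−b)/D = (92.411631·0.157−9.301974)/24.004552 = 0.216903
λ₂=(a−b·0.157)/D = (1.196075−9.301974·0.157)/24.004552 = -0.011012
w* = 0.216903·x + -0.011012·y:
  w_0 = 0.216903·2.1544 + -0.011012·11.7109 = 0.3383  (Qualcomm)
  w_1 = 0.216903·2.4994 + -0.011012·16.7705 = 0.3575  (Boeing)
  w_2 = 0.216903·1.0549 + -0.011012·6.0968 = 0.1617  (Starbucks)
  w_3 = 0.216903·0.1287 + -0.011012·12.6806 = -0.1117  (Oracle)
  w_4 = 0.216903·1.5427 + -0.011012·22.9036 = 0.0824  (Merck)
  w_5 = 0.216903·1.9218 + -0.011012·22.2492 = 0.1718  (Visa)
Σw_i=1.0000  μᵀw=0.1570
σ²=wᵀΣw=λ₁·μ_p+λ₂ = 0.216903·0.157 + -0.011012 = 0.023042 ≈ 0.0230

0.0824


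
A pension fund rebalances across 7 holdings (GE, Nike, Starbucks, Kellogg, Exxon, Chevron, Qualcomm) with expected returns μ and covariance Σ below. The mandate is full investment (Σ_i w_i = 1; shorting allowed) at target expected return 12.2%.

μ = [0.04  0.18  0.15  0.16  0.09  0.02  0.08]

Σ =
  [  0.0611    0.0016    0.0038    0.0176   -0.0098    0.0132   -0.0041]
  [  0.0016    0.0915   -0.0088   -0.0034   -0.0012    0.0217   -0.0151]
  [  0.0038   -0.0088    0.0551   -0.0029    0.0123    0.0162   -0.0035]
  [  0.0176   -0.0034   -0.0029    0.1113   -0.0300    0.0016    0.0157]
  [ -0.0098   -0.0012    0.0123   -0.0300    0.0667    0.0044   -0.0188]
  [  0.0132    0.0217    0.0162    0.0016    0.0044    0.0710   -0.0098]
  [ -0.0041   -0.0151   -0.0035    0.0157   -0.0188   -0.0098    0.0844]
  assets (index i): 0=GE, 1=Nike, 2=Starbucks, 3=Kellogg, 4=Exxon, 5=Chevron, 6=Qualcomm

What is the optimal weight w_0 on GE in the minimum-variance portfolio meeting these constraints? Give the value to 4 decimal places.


0.1158

x=Σ⁻¹μ = [0.6115  2.9881  3.2735  1.9316  2.3149  -1.4534  1.6355]
y=Σ⁻¹𝟙 = [16.3887  15.1169  14.4251  11.2035  25.4199  4.0583  19.9967]
a=μᵀx=1.672500  b=𝟙ᵀx=11.301593  c=𝟙ᵀy=106.608958  D=ac−b²=50.577466
λ₁=(c·0.122−b)/D = (106.608958·0.122−11.301593)/50.577466 = 0.033705
λ₂=(a−b·0.122)/D = (1.672500−11.301593·0.122)/50.577466 = 0.005807
w* = 0.033705·x + 0.005807·y:
  w_0 = 0.033705·0.6115 + 0.005807·16.3887 = 0.1158  (GE)
  w_1 = 0.033705·2.9881 + 0.005807·15.1169 = 0.1885  (Nike)
  w_2 = 0.033705·3.2735 + 0.005807·14.4251 = 0.1941  (Starbucks)
  w_3 = 0.033705·1.9316 + 0.005807·11.2035 = 0.1302  (Kellogg)
  w_4 = 0.033705·2.3149 + 0.005807·25.4199 = 0.2256  (Exxon)
  w_5 = 0.033705·-1.4534 + 0.005807·4.0583 = -0.0254  (Chevron)
  w_6 = 0.033705·1.6355 + 0.005807·19.9967 = 0.1712  (Qualcomm)
Σw_i=1.0000  μᵀw=0.1220
σ²=wᵀΣw=λ₁·μ_p+λ₂ = 0.033705·0.122 + 0.005807 = 0.009919 ≈ 0.0099


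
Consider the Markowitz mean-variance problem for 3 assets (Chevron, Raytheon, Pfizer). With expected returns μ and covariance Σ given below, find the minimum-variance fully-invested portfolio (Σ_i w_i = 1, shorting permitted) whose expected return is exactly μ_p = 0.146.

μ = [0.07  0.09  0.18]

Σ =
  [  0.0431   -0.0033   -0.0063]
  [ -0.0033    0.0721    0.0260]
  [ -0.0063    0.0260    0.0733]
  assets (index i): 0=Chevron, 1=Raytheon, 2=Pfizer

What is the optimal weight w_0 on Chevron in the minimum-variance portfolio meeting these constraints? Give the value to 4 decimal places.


0.3154

x=Σ⁻¹μ = [2.0196  0.4501  2.4696]
y=Σ⁻¹𝟙 = [25.7844  10.6996  12.0635]
a=μᵀx=0.626406  b=𝟙ᵀx=4.939297  c=𝟙ᵀy=48.547460  D=ac−b²=6.013789
λ₁=(c·0.146−b)/D = (48.547460·0.146−4.939297)/6.013789 = 0.357284
λ₂=(a−b·0.146)/D = (0.626406−4.939297·0.146)/6.013789 = -0.015752
w* = 0.357284·x + -0.015752·y:
  w_0 = 0.357284·2.0196 + -0.015752·25.7844 = 0.3154  (Chevron)
  w_1 = 0.357284·0.4501 + -0.015752·10.6996 = -0.0077  (Raytheon)
  w_2 = 0.357284·2.4696 + -0.015752·12.0635 = 0.6923  (Pfizer)
Σw_i=1.0000  μᵀw=0.1460
σ²=wᵀΣw=λ₁·μ_p+λ₂ = 0.357284·0.146 + -0.015752 = 0.036411 ≈ 0.0364


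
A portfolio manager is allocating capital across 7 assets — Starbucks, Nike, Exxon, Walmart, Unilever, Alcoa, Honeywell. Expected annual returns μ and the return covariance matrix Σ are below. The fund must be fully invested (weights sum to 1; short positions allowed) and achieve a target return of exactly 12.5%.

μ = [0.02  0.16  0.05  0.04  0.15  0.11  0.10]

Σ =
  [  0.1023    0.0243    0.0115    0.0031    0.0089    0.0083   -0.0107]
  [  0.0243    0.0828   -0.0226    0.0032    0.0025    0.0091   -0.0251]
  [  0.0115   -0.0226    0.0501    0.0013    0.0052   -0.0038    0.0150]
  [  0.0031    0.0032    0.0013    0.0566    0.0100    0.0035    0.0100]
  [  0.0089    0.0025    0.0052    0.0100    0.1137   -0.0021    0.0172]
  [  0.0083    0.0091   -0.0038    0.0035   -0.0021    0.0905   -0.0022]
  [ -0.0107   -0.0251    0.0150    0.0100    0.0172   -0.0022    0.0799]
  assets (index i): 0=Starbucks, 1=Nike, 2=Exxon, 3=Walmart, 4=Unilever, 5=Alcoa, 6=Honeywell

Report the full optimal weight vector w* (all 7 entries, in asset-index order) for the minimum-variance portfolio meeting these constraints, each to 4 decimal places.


-0.0965  0.3782  0.2589  0.0026  0.1255  0.1410  0.1903

u=Σ⁻¹μ = [-0.7776  3.0322  2.0686  0.0132  1.0080  1.1287  1.5241]
v=Σ⁻¹𝟙 = [1.8548  20.4079  25.0421  12.3025  4.2974  9.8015  12.2788]
a=μᵀu=1.001320  b=𝟙ᵀu=7.997217  c=𝟙ᵀv=85.985046  D=ac−b²=22.143095
λ₁=(c·0.125−b)/D = (85.985046·0.125−7.997217)/22.143095 = 0.124233
λ₂=(a−b·0.125)/D = (1.001320−7.997217·0.125)/22.143095 = 0.000075
w* = 0.124233·u + 0.000075·v:
  w_0 = 0.124233·-0.7776 + 0.000075·1.8548 = -0.0965  (Starbucks)
  w_1 = 0.124233·3.0322 + 0.000075·20.4079 = 0.3782  (Nike)
  w_2 = 0.124233·2.0686 + 0.000075·25.0421 = 0.2589  (Exxon)
  w_3 = 0.124233·0.0132 + 0.000075·12.3025 = 0.0026  (Walmart)
  w_4 = 0.124233·1.0080 + 0.000075·4.2974 = 0.1255  (Unilever)
  w_5 = 0.124233·1.1287 + 0.000075·9.8015 = 0.1410  (Alcoa)
  w_6 = 0.124233·1.5241 + 0.000075·12.2788 = 0.1903  (Honeywell)
Σw_i=1.0000  μᵀw=0.1250
σ²=wᵀΣw=λ₁·μ_p+λ₂ = 0.124233·0.125 + 0.000075 = 0.015605 ≈ 0.0156


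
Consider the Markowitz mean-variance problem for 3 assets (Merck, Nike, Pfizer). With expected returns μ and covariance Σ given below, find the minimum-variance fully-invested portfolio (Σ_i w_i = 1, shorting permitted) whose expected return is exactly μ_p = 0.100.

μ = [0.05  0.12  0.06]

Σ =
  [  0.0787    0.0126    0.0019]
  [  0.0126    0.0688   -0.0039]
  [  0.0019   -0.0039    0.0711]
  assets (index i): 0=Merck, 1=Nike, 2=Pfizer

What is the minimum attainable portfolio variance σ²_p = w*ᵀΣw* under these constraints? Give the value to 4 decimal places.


0.0364

p=Σ⁻¹μ = [0.3350  1.7356  0.9301]
q=Σ⁻¹𝟙 = [10.1956  13.4914  14.5323]
a=μᵀp=0.280825  b=𝟙ᵀp=3.000691  c=𝟙ᵀq=38.219350  D=ac−b²=1.728802
λ₁=(c·0.100−b)/D = (38.219350·0.100−3.000691)/1.728802 = 0.475036
λ₂=(a−b·0.100)/D = (0.280825−3.000691·0.100)/1.728802 = -0.011131
w* = 0.475036·p + -0.011131·q:
  w_0 = 0.475036·0.3350 + -0.011131·10.1956 = 0.0456  (Merck)
  w_1 = 0.475036·1.7356 + -0.011131·13.4914 = 0.6743  (Nike)
  w_2 = 0.475036·0.9301 + -0.011131·14.5323 = 0.2801  (Pfizer)
Σw_i=1.0000  μᵀw=0.1000
σ²=wᵀΣw=λ₁·μ_p+λ₂ = 0.475036·0.100 + -0.011131 = 0.036372 ≈ 0.0364


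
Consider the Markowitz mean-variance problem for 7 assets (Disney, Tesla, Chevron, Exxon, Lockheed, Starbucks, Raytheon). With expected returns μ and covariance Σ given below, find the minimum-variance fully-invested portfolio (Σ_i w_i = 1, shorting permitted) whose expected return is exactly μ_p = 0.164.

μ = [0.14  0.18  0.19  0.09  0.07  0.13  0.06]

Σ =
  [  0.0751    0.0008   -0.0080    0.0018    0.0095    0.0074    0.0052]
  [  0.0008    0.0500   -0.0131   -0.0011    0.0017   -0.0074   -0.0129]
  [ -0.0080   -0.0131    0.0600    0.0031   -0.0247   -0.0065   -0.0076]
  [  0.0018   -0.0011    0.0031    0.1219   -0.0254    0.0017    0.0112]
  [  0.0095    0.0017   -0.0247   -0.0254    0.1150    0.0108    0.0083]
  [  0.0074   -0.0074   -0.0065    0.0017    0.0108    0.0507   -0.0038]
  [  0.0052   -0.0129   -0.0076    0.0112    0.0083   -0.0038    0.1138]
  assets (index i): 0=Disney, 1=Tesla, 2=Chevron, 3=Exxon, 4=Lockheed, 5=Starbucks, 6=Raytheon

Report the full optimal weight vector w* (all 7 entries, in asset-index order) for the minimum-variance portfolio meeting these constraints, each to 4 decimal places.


0.0945  0.3429  0.3268  -0.0028  0.0220  0.1810  0.0355

g=Σ⁻¹μ = [1.7654  5.9969  5.8097  0.7065  1.3213  3.7318  1.4731]
h=Σ⁻¹𝟙 = [11.3324  36.2975  35.7112  8.6125  13.3716  25.8439  13.8091]
a=μᵀg=3.160021  b=𝟙ᵀg=20.804599  c=𝟙ᵀh=144.978167  D=ac−b²=25.302701
λ₁=(c·0.164−b)/D = (144.978167·0.164−20.804599)/25.302701 = 0.117451
λ₂=(a−b·0.164)/D = (3.160021−20.804599·0.164)/25.302701 = -0.009957
w* = 0.117451·g + -0.009957·h:
  w_0 = 0.117451·1.7654 + -0.009957·11.3324 = 0.0945  (Disney)
  w_1 = 0.117451·5.9969 + -0.009957·36.2975 = 0.3429  (Tesla)
  w_2 = 0.117451·5.8097 + -0.009957·35.7112 = 0.3268  (Chevron)
  w_3 = 0.117451·0.7065 + -0.009957·8.6125 = -0.0028  (Exxon)
  w_4 = 0.117451·1.3213 + -0.009957·13.3716 = 0.0220  (Lockheed)
  w_5 = 0.117451·3.7318 + -0.009957·25.8439 = 0.1810  (Starbucks)
  w_6 = 0.117451·1.4731 + -0.009957·13.8091 = 0.0355  (Raytheon)
Σw_i=1.0000  μᵀw=0.1640
σ²=wᵀΣw=λ₁·μ_p+λ₂ = 0.117451·0.164 + -0.009957 = 0.009305 ≈ 0.0093


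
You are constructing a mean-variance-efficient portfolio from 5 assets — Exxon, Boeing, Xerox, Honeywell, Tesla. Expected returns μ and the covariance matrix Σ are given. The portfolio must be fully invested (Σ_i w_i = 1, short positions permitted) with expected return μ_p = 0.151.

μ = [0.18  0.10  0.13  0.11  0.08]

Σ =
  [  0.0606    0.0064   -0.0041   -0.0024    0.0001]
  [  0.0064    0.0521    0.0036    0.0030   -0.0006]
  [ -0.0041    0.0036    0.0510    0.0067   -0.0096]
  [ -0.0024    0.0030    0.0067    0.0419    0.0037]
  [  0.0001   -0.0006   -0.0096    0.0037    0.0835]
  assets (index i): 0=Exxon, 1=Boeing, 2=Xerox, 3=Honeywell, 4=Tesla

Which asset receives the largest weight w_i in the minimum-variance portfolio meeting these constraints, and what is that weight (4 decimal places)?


x=Σ⁻¹μ = [3.1026  1.2431  2.6435  2.1880  1.1703]
y=Σ⁻¹𝟙 = [17.0371  14.7621  19.9256  19.4076  13.4926]
a=μᵀx=1.360733  b=𝟙ᵀx=10.347454  c=𝟙ᵀy=84.624947  D=ac−b²=8.082139
λ₁=(c·0.151−b)/D = (84.624947·0.151−10.347454)/8.082139 = 0.300776
λ₂=(a−b·0.151)/D = (1.360733−10.347454·0.151)/8.082139 = -0.024960
w* = 0.300776·x + -0.024960·y:
  w_0 = 0.300776·3.1026 + -0.024960·17.0371 = 0.5079  (Exxon)
  w_1 = 0.300776·1.2431 + -0.024960·14.7621 = 0.0054  (Boeing)
  w_2 = 0.300776·2.6435 + -0.024960·19.9256 = 0.2978  (Xerox)
  w_3 = 0.300776·2.1880 + -0.024960·19.4076 = 0.1737  (Honeywell)
  w_4 = 0.300776·1.1703 + -0.024960·13.4926 = 0.0152  (Tesla)
Σw_i=1.0000  μᵀw=0.1510
σ²=wᵀΣw=λ₁·μ_p+λ₂ = 0.300776·0.151 + -0.024960 = 0.020457 ≈ 0.0205

Exxon (0.5079)


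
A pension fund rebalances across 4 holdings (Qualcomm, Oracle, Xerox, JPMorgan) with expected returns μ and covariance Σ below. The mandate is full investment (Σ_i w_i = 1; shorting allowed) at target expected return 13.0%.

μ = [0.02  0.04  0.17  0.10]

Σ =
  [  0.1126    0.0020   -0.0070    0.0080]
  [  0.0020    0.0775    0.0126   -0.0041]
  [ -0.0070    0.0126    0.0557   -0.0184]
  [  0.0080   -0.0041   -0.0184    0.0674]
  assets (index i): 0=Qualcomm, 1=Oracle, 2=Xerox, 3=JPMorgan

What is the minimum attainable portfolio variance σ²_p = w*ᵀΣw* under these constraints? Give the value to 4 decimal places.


u=Σ⁻¹μ = [0.2415  0.0070  3.9147  2.5241]
v=Σ⁻¹𝟙 = [8.6944  9.9308  23.6964  20.8780]
a=μᵀu=0.923015  b=𝟙ᵀu=6.687296  c=𝟙ᵀv=63.199505  D=ac−b²=13.614165
λ₁=(c·0.130−b)/D = (63.199505·0.130−6.687296)/13.614165 = 0.112283
λ₂=(a−b·0.130)/D = (0.923015−6.687296·0.130)/13.614165 = 0.003942
w* = 0.112283·u + 0.003942·v:
  w_0 = 0.112283·0.2415 + 0.003942·8.6944 = 0.0614  (Qualcomm)
  w_1 = 0.112283·0.0070 + 0.003942·9.9308 = 0.0399  (Oracle)
  w_2 = 0.112283·3.9147 + 0.003942·23.6964 = 0.5330  (Xerox)
  w_3 = 0.112283·2.5241 + 0.003942·20.8780 = 0.3657  (JPMorgan)
Σw_i=1.0000  μᵀw=0.1300
σ²=wᵀΣw=λ₁·μ_p+λ₂ = 0.112283·0.130 + 0.003942 = 0.018539 ≈ 0.0185

0.0185


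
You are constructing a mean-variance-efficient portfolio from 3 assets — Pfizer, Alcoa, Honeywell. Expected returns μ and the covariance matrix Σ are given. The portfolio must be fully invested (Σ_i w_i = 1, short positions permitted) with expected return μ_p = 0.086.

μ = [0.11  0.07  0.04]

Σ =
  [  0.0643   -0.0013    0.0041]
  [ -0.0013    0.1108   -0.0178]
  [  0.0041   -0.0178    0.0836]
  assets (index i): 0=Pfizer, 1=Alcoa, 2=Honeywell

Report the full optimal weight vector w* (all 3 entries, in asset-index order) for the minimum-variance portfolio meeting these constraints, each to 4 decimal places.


0.5494  0.2514  0.1992

x=Σ⁻¹μ = [1.6904  0.7405  0.5532]
y=Σ⁻¹𝟙 = [14.9117  11.3941  13.6564]
a=μᵀx=0.259909  b=𝟙ᵀx=2.984131  c=𝟙ᵀy=39.962241  D=ac−b²=1.481524
λ₁=(c·0.086−b)/D = (39.962241·0.086−2.984131)/1.481524 = 0.305511
λ₂=(a−b·0.086)/D = (0.259909−2.984131·0.086)/1.481524 = 0.002210
w* = 0.305511·x + 0.002210·y:
  w_0 = 0.305511·1.6904 + 0.002210·14.9117 = 0.5494  (Pfizer)
  w_1 = 0.305511·0.7405 + 0.002210·11.3941 = 0.2514  (Alcoa)
  w_2 = 0.305511·0.5532 + 0.002210·13.6564 = 0.1992  (Honeywell)
Σw_i=1.0000  μᵀw=0.0860
σ²=wᵀΣw=λ₁·μ_p+λ₂ = 0.305511·0.086 + 0.002210 = 0.028484 ≈ 0.0285


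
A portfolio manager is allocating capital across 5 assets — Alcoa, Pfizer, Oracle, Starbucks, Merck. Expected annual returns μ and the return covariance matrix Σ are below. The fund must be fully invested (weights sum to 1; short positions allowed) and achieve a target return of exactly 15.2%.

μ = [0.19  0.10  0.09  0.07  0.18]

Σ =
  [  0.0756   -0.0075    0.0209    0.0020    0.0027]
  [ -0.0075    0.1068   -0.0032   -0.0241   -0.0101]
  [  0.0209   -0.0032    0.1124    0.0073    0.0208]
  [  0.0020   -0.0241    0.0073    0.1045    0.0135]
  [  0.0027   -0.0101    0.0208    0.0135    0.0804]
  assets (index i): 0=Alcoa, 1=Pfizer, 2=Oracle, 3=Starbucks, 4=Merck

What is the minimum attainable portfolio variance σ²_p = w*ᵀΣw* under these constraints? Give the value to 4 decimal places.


0.0214

p=Σ⁻¹μ = [2.5892  1.4810  -0.0989  0.6781  2.2496]
q=Σ⁻¹𝟙 = [12.7649  13.8540  4.2080  10.8254  10.8432]
a=μᵀp=1.083545  b=𝟙ᵀp=6.899012  c=𝟙ᵀq=52.495541  D=ac−b²=9.284906
λ₁=(c·0.152−b)/D = (52.495541·0.152−6.899012)/9.284906 = 0.116351
λ₂=(a−b·0.152)/D = (1.083545−6.899012·0.152)/9.284906 = 0.003758
w* = 0.116351·p + 0.003758·q:
  w_0 = 0.116351·2.5892 + 0.003758·12.7649 = 0.3492  (Alcoa)
  w_1 = 0.116351·1.4810 + 0.003758·13.8540 = 0.2244  (Pfizer)
  w_2 = 0.116351·-0.0989 + 0.003758·4.2080 = 0.0043  (Oracle)
  w_3 = 0.116351·0.6781 + 0.003758·10.8254 = 0.1196  (Starbucks)
  w_4 = 0.116351·2.2496 + 0.003758·10.8432 = 0.3025  (Merck)
Σw_i=1.0000  μᵀw=0.1520
σ²=wᵀΣw=λ₁·μ_p+λ₂ = 0.116351·0.152 + 0.003758 = 0.021444 ≈ 0.0214


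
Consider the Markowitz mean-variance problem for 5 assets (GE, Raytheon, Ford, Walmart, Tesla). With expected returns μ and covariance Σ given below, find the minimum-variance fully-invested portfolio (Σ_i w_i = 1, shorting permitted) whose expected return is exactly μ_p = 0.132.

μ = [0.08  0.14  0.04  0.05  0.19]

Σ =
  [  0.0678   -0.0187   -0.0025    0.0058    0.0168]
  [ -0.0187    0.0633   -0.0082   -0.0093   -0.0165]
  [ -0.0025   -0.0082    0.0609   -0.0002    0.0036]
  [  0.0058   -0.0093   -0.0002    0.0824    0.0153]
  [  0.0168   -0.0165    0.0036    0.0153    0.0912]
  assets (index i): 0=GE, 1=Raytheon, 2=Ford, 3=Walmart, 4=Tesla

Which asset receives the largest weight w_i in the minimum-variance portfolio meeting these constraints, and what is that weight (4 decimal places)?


p=Σ⁻¹μ = [1.5680  3.4805  1.0551  0.4639  2.3047]
q=Σ⁻¹𝟙 = [19.9886  28.6687  20.5734  12.2310  9.6056]
a=μᵀp=1.116008  b=𝟙ᵀp=8.872245  c=𝟙ᵀq=91.067237  D=ac−b²=22.914999
λ₁=(c·0.132−b)/D = (91.067237·0.132−8.872245)/22.914999 = 0.137405
λ₂=(a−b·0.132)/D = (1.116008−8.872245·0.132)/22.914999 = -0.002406
w* = 0.137405·p + -0.002406·q:
  w_0 = 0.137405·1.5680 + -0.002406·19.9886 = 0.1674  (GE)
  w_1 = 0.137405·3.4805 + -0.002406·28.6687 = 0.4093  (Raytheon)
  w_2 = 0.137405·1.0551 + -0.002406·20.5734 = 0.0955  (Ford)
  w_3 = 0.137405·0.4639 + -0.002406·12.2310 = 0.0343  (Walmart)
  w_4 = 0.137405·2.3047 + -0.002406·9.6056 = 0.2936  (Tesla)
Σw_i=1.0000  μᵀw=0.1320
σ²=wᵀΣw=λ₁·μ_p+λ₂ = 0.137405·0.132 + -0.002406 = 0.015732 ≈ 0.0157

Raytheon (0.4093)


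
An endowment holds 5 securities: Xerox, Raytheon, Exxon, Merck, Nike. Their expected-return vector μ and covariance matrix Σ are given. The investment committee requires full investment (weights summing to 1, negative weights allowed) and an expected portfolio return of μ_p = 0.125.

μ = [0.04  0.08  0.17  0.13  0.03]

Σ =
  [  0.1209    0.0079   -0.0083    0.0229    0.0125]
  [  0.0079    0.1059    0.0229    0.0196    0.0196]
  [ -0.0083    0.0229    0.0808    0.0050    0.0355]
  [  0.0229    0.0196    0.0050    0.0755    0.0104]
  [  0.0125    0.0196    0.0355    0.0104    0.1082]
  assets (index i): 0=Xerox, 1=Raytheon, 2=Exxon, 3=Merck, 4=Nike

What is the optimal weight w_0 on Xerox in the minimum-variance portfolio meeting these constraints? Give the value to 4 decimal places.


0.1589

g=Σ⁻¹μ = [0.2579  0.0719  2.3092  1.5648  -0.6736]
h=Σ⁻¹𝟙 = [6.5639  4.5470  9.6053  8.9349  3.6499]
a=μᵀg=0.591851  b=𝟙ᵀg=3.530241  c=𝟙ᵀh=33.300891  D=ac−b²=7.246559
λ₁=(c·0.125−b)/D = (33.300891·0.125−3.530241)/7.246559 = 0.087265
λ₂=(a−b·0.125)/D = (0.591851−3.530241·0.125)/7.246559 = 0.020778
w* = 0.087265·g + 0.020778·h:
  w_0 = 0.087265·0.2579 + 0.020778·6.5639 = 0.1589  (Xerox)
  w_1 = 0.087265·0.0719 + 0.020778·4.5470 = 0.1008  (Raytheon)
  w_2 = 0.087265·2.3092 + 0.020778·9.6053 = 0.4011  (Exxon)
  w_3 = 0.087265·1.5648 + 0.020778·8.9349 = 0.3222  (Merck)
  w_4 = 0.087265·-0.6736 + 0.020778·3.6499 = 0.0171  (Nike)
Σw_i=1.0000  μᵀw=0.1250
σ²=wᵀΣw=λ₁·μ_p+λ₂ = 0.087265·0.125 + 0.020778 = 0.031686 ≈ 0.0317


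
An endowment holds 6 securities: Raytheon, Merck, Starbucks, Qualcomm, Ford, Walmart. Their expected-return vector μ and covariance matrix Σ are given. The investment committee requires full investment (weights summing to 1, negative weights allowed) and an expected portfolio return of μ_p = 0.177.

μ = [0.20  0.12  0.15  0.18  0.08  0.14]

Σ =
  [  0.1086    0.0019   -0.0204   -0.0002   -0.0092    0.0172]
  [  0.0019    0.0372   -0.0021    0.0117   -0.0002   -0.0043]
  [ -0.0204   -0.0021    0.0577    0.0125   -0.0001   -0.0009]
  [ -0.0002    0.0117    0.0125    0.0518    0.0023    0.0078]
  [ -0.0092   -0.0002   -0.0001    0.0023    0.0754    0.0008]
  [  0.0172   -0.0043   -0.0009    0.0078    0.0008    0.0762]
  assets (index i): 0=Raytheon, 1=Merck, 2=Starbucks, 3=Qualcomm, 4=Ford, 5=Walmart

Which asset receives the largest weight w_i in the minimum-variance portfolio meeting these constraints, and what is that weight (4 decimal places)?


Qualcomm (0.3569)

p=Σ⁻¹μ = [2.2839  2.8732  3.1400  1.8212  1.2819  1.3211]
q=Σ⁻¹𝟙 = [12.2315  27.0989  21.6214  5.6483  14.5622  11.4160]
a=μᵀp=1.887883  b=𝟙ᵀp=12.721286  c=𝟙ᵀq=92.578288  D=ac−b²=12.945888
λ₁=(c·0.177−b)/D = (92.578288·0.177−12.721286)/12.945888 = 0.283107
λ₂=(a−b·0.177)/D = (1.887883−12.721286·0.177)/12.945888 = -0.028100
w* = 0.283107·p + -0.028100·q:
  w_0 = 0.283107·2.2839 + -0.028100·12.2315 = 0.3029  (Raytheon)
  w_1 = 0.283107·2.8732 + -0.028100·27.0989 = 0.0519  (Merck)
  w_2 = 0.283107·3.1400 + -0.028100·21.6214 = 0.2814  (Starbucks)
  w_3 = 0.283107·1.8212 + -0.028100·5.6483 = 0.3569  (Qualcomm)
  w_4 = 0.283107·1.2819 + -0.028100·14.5622 = -0.0463  (Ford)
  w_5 = 0.283107·1.3211 + -0.028100·11.4160 = 0.0532  (Walmart)
Σw_i=1.0000  μᵀw=0.1770
σ²=wᵀΣw=λ₁·μ_p+λ₂ = 0.283107·0.177 + -0.028100 = 0.022010 ≈ 0.0220


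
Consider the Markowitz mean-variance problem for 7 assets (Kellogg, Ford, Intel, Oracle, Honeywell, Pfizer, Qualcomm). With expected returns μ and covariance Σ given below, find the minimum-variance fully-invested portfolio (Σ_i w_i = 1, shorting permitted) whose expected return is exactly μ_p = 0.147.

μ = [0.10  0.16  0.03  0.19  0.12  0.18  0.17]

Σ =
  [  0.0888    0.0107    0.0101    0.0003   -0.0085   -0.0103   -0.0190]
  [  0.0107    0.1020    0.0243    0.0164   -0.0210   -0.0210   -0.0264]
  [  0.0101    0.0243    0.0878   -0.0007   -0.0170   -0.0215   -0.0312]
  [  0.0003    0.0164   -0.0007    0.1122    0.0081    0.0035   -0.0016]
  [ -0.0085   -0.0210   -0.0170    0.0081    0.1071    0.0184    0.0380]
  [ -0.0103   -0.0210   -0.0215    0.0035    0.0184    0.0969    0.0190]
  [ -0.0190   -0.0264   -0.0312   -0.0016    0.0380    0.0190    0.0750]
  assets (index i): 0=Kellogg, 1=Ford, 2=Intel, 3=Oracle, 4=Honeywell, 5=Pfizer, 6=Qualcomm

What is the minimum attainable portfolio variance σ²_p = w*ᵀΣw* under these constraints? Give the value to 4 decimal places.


g=Σ⁻¹μ = [1.6957  2.2169  1.3017  1.3409  0.2335  2.0457  3.4102]
h=Σ⁻¹𝟙 = [14.6250  12.4864  18.8276  6.7540  4.7882  12.9574  23.7013]
a=μᵀg=1.794067  b=𝟙ᵀg=12.244560  c=𝟙ᵀh=94.139949  D=ac−b²=18.964173
λ₁=(c·0.147−b)/D = (94.139949·0.147−12.244560)/18.964173 = 0.084054
λ₂=(a−b·0.147)/D = (1.794067−12.244560·0.147)/18.964173 = -0.000310
w* = 0.084054·g + -0.000310·h:
  w_0 = 0.084054·1.6957 + -0.000310·14.6250 = 0.1380  (Kellogg)
  w_1 = 0.084054·2.2169 + -0.000310·12.4864 = 0.1825  (Ford)
  w_2 = 0.084054·1.3017 + -0.000310·18.8276 = 0.1036  (Intel)
  w_3 = 0.084054·1.3409 + -0.000310·6.7540 = 0.1106  (Oracle)
  w_4 = 0.084054·0.2335 + -0.000310·4.7882 = 0.0181  (Honeywell)
  w_5 = 0.084054·2.0457 + -0.000310·12.9574 = 0.1679  (Pfizer)
  w_6 = 0.084054·3.4102 + -0.000310·23.7013 = 0.2793  (Qualcomm)
Σw_i=1.0000  μᵀw=0.1470
σ²=wᵀΣw=λ₁·μ_p+λ₂ = 0.084054·0.147 + -0.000310 = 0.012046 ≈ 0.0120

0.0120


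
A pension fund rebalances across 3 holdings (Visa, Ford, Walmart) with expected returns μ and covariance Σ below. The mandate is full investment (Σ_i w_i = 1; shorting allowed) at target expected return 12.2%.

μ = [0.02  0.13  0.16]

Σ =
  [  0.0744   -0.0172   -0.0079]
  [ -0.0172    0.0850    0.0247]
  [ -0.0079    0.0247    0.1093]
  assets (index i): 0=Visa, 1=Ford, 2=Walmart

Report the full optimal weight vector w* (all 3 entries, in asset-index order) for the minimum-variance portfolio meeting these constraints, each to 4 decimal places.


0.1823  0.4159  0.4018

u=Σ⁻¹μ = [0.7027  1.3180  1.2168]
v=Σ⁻¹𝟙 = [17.2581  13.0958  7.4371]
a=μᵀu=0.380086  b=𝟙ᵀu=3.237548  c=𝟙ᵀv=37.790951  D=ac−b²=3.882079
λ₁=(c·0.122−b)/D = (37.790951·0.122−3.237548)/3.882079 = 0.353663
λ₂=(a−b·0.122)/D = (0.380086−3.237548·0.122)/3.882079 = -0.003837
w* = 0.353663·u + -0.003837·v:
  w_0 = 0.353663·0.7027 + -0.003837·17.2581 = 0.1823  (Visa)
  w_1 = 0.353663·1.3180 + -0.003837·13.0958 = 0.4159  (Ford)
  w_2 = 0.353663·1.2168 + -0.003837·7.4371 = 0.4018  (Walmart)
Σw_i=1.0000  μᵀw=0.1220
σ²=wᵀΣw=λ₁·μ_p+λ₂ = 0.353663·0.122 + -0.003837 = 0.039310 ≈ 0.0393


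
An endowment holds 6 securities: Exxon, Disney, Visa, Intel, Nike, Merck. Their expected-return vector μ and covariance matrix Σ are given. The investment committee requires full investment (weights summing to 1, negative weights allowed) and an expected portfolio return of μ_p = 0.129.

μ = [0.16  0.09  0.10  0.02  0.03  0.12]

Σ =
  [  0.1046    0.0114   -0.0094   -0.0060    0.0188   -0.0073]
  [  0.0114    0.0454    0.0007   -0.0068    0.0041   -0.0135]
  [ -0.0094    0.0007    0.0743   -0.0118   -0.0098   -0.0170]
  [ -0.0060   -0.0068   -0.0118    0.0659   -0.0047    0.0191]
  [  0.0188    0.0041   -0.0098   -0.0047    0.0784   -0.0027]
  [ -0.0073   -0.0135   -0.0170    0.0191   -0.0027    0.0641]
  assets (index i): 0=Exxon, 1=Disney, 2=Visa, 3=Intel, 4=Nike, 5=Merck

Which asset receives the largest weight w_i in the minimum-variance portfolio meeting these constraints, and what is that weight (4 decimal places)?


Merck (0.3934)

g=Σ⁻¹μ = [1.6527  2.4759  2.3227  0.2347  0.2694  3.1391]
h=Σ⁻¹𝟙 = [8.8703  28.0003  24.5060  17.1683  14.0994  24.4854]
a=μᵀg=1.108995  b=𝟙ᵀg=10.094469  c=𝟙ᵀh=117.129704  D=ac−b²=27.997968
λ₁=(c·0.129−b)/D = (117.129704·0.129−10.094469)/27.997968 = 0.179130
λ₂=(a−b·0.129)/D = (1.108995−10.094469·0.129)/27.997968 = -0.006900
w* = 0.179130·g + -0.006900·h:
  w_0 = 0.179130·1.6527 + -0.006900·8.8703 = 0.2348  (Exxon)
  w_1 = 0.179130·2.4759 + -0.006900·28.0003 = 0.2503  (Disney)
  w_2 = 0.179130·2.3227 + -0.006900·24.5060 = 0.2470  (Visa)
  w_3 = 0.179130·0.2347 + -0.006900·17.1683 = -0.0764  (Intel)
  w_4 = 0.179130·0.2694 + -0.006900·14.0994 = -0.0490  (Nike)
  w_5 = 0.179130·3.1391 + -0.006900·24.4854 = 0.3934  (Merck)
Σw_i=1.0000  μᵀw=0.1290
σ²=wᵀΣw=λ₁·μ_p+λ₂ = 0.179130·0.129 + -0.006900 = 0.016208 ≈ 0.0162


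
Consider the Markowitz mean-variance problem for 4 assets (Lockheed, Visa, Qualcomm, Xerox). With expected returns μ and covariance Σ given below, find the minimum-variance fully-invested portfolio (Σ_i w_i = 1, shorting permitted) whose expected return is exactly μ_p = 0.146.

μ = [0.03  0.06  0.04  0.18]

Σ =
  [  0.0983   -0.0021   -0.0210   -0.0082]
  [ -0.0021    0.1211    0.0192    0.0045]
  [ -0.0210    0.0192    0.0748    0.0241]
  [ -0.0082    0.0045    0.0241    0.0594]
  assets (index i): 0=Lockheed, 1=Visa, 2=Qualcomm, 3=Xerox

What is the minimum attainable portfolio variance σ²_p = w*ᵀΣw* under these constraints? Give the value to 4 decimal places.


0.0355

p=Σ⁻¹μ = [0.4804  0.4619  -0.5008  3.2648]
q=Σ⁻¹𝟙 = [13.8521  6.2051  11.2466  13.7142]
a=μᵀp=0.609761  b=𝟙ᵀp=3.706286  c=𝟙ᵀq=45.018029  D=ac−b²=13.713676
λ₁=(c·0.146−b)/D = (45.018029·0.146−3.706286)/13.713676 = 0.209014
λ₂=(a−b·0.146)/D = (0.609761−3.706286·0.146)/13.713676 = 0.005005
w* = 0.209014·p + 0.005005·q:
  w_0 = 0.209014·0.4804 + 0.005005·13.8521 = 0.1697  (Lockheed)
  w_1 = 0.209014·0.4619 + 0.005005·6.2051 = 0.1276  (Visa)
  w_2 = 0.209014·-0.5008 + 0.005005·11.2466 = -0.0484  (Qualcomm)
  w_3 = 0.209014·3.2648 + 0.005005·13.7142 = 0.7510  (Xerox)
Σw_i=1.0000  μᵀw=0.1460
σ²=wᵀΣw=λ₁·μ_p+λ₂ = 0.209014·0.146 + 0.005005 = 0.035521 ≈ 0.0355


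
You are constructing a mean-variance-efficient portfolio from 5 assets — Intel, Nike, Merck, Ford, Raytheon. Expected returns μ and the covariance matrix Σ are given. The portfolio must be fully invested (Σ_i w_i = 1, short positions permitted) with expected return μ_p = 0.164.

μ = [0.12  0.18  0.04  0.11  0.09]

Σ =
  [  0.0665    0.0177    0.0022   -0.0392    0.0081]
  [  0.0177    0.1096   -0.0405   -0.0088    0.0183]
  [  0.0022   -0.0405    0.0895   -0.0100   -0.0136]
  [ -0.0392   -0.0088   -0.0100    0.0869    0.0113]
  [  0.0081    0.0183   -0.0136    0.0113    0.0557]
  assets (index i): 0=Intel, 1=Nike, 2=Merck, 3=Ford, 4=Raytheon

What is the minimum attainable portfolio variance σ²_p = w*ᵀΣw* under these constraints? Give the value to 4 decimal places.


p=Σ⁻¹μ = [2.9055  1.9530  1.6399  2.9161  0.3604]
q=Σ⁻¹𝟙 = [24.2535  13.2290  20.8821  24.8731  10.1326]
a=μᵀp=1.119008  b=𝟙ᵀp=9.774905  c=𝟙ᵀq=93.370386  D=ac−b²=8.933431
λ₁=(c·0.164−b)/D = (93.370386·0.164−9.774905)/8.933431 = 0.619901
λ₂=(a−b·0.164)/D = (1.119008−9.774905·0.164)/8.933431 = -0.054187
w* = 0.619901·p + -0.054187·q:
  w_0 = 0.619901·2.9055 + -0.054187·24.2535 = 0.4869  (Intel)
  w_1 = 0.619901·1.9530 + -0.054187·13.2290 = 0.4939  (Nike)
  w_2 = 0.619901·1.6399 + -0.054187·20.8821 = -0.1150  (Merck)
  w_3 = 0.619901·2.9161 + -0.054187·24.8731 = 0.4599  (Ford)
  w_4 = 0.619901·0.3604 + -0.054187·10.1326 = -0.3256  (Raytheon)
Σw_i=1.0000  μᵀw=0.1640
σ²=wᵀΣw=λ₁·μ_p+λ₂ = 0.619901·0.164 + -0.054187 = 0.047477 ≈ 0.0475

0.0475


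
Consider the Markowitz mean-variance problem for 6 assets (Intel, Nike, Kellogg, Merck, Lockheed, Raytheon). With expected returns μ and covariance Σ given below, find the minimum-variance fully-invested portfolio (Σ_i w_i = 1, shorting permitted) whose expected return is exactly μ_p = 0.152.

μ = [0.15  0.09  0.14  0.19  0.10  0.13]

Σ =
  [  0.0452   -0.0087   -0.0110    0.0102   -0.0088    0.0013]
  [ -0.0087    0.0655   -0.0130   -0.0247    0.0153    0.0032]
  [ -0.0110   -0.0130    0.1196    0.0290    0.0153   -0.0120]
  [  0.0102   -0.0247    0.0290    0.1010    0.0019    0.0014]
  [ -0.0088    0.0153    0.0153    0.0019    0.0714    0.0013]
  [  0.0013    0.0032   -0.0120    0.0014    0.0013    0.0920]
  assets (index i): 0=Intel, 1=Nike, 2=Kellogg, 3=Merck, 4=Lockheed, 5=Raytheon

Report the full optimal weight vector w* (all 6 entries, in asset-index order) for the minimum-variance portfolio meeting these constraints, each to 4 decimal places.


x=Σ⁻¹μ = [3.9222  2.5031  1.4206  1.6514  0.9734  1.4170]
y=Σ⁻¹𝟙 = [28.6449  21.6912  11.0169  8.8090  10.0949  10.8706]
a=μᵀx=1.607804  b=𝟙ᵀx=11.887677  c=𝟙ᵀy=91.127430  D=ac−b²=5.198194
λ₁=(c·0.152−b)/D = (91.127430·0.152−11.887677)/5.198194 = 0.377764
λ₂=(a−b·0.152)/D = (1.607804−11.887677·0.152)/5.198194 = -0.038306
w* = 0.377764·x + -0.038306·y:
  w_0 = 0.377764·3.9222 + -0.038306·28.6449 = 0.3844  (Intel)
  w_1 = 0.377764·2.5031 + -0.038306·21.6912 = 0.1147  (Nike)
  w_2 = 0.377764·1.4206 + -0.038306·11.0169 = 0.1146  (Kellogg)
  w_3 = 0.377764·1.6514 + -0.038306·8.8090 = 0.2864  (Merck)
  w_4 = 0.377764·0.9734 + -0.038306·10.0949 = -0.0190  (Lockheed)
  w_5 = 0.377764·1.4170 + -0.038306·10.8706 = 0.1189  (Raytheon)
Σw_i=1.0000  μᵀw=0.1520
σ²=wᵀΣw=λ₁·μ_p+λ₂ = 0.377764·0.152 + -0.038306 = 0.019114 ≈ 0.0191

0.3844  0.1147  0.1146  0.2864  -0.0190  0.1189


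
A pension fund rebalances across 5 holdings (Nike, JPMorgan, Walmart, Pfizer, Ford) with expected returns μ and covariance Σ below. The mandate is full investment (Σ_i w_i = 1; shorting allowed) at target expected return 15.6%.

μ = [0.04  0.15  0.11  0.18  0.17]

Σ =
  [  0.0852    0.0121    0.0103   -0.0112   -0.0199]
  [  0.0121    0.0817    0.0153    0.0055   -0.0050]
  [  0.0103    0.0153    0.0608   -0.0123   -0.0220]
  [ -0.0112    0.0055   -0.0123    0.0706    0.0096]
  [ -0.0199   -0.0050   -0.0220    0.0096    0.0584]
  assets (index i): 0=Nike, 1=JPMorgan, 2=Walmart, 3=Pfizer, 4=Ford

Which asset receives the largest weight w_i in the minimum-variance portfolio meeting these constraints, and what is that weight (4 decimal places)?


g=Σ⁻¹μ = [1.2524  1.0934  3.4106  2.6758  4.2763]
h=Σ⁻¹𝟙 = [17.1338  5.4387  26.7135  16.9374  30.7064]
a=μᵀg=1.797877  b=𝟙ᵀg=12.708460  c=𝟙ᵀh=96.929782  D=ac−b²=12.762888
λ₁=(c·0.156−b)/D = (96.929782·0.156−12.708460)/12.762888 = 0.189031
λ₂=(a−b·0.156)/D = (1.797877−12.708460·0.156)/12.762888 = -0.014467
w* = 0.189031·g + -0.014467·h:
  w_0 = 0.189031·1.2524 + -0.014467·17.1338 = -0.0111  (Nike)
  w_1 = 0.189031·1.0934 + -0.014467·5.4387 = 0.1280  (JPMorgan)
  w_2 = 0.189031·3.4106 + -0.014467·26.7135 = 0.2582  (Walmart)
  w_3 = 0.189031·2.6758 + -0.014467·16.9374 = 0.2608  (Pfizer)
  w_4 = 0.189031·4.2763 + -0.014467·30.7064 = 0.3641  (Ford)
Σw_i=1.0000  μᵀw=0.1560
σ²=wᵀΣw=λ₁·μ_p+λ₂ = 0.189031·0.156 + -0.014467 = 0.015022 ≈ 0.0150

Ford (0.3641)


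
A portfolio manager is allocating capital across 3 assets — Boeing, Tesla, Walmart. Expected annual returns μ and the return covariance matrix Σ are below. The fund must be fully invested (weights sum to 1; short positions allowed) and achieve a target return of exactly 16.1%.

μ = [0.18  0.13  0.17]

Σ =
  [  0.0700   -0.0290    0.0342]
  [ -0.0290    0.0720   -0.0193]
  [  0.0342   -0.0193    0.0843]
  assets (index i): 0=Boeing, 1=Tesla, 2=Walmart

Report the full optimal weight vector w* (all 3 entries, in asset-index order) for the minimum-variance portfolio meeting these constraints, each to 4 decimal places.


p=Σ⁻¹μ = [3.3125  3.5372  1.4826]
q=Σ⁻¹𝟙 = [19.7859  24.3827  9.4176]
a=μᵀp=1.308114  b=𝟙ᵀp=8.332210  c=𝟙ᵀq=53.586222  D=ac−b²=0.671169
λ₁=(c·0.161−b)/D = (53.586222·0.161−8.332210)/0.671169 = 0.439787
λ₂=(a−b·0.161)/D = (1.308114−8.332210·0.161)/0.671169 = -0.049722
w* = 0.439787·p + -0.049722·q:
  w_0 = 0.439787·3.3125 + -0.049722·19.7859 = 0.4730  (Boeing)
  w_1 = 0.439787·3.5372 + -0.049722·24.3827 = 0.3432  (Tesla)
  w_2 = 0.439787·1.4826 + -0.049722·9.4176 = 0.1838  (Walmart)
Σw_i=1.0000  μᵀw=0.1610
σ²=wᵀΣw=λ₁·μ_p+λ₂ = 0.439787·0.161 + -0.049722 = 0.021084 ≈ 0.0211

0.4730  0.3432  0.1838


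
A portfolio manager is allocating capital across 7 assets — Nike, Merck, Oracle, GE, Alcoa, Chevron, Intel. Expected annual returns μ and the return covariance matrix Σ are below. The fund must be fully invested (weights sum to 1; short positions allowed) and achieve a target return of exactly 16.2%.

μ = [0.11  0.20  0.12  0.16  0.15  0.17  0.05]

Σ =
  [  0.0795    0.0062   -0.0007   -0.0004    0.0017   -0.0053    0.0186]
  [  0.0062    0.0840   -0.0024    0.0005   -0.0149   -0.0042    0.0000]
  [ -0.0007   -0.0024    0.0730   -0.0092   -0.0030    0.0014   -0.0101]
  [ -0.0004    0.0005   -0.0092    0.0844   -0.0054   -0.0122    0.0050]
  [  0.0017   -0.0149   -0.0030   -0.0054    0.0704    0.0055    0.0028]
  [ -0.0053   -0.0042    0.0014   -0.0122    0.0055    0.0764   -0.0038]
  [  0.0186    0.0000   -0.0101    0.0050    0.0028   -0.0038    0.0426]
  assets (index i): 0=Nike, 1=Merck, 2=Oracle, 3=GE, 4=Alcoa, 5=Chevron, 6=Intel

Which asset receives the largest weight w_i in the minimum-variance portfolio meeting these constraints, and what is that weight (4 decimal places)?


Merck (0.2270)

g=Σ⁻¹μ = [1.0718  2.9801  2.2854  2.6407  2.7856  2.6921  0.9947]
h=Σ⁻¹𝟙 = [6.7963  15.7614  19.9752  16.0566  17.2223  16.5641  23.7037]
a=μᵀg=2.335909  b=𝟙ᵀg=15.450362  c=𝟙ᵀh=116.079476  D=ac−b²=32.437409
λ₁=(c·0.162−b)/D = (116.079476·0.162−15.450362)/32.437409 = 0.103415
λ₂=(a−b·0.162)/D = (2.335909−15.450362·0.162)/32.437409 = -0.005150
w* = 0.103415·g + -0.005150·h:
  w_0 = 0.103415·1.0718 + -0.005150·6.7963 = 0.0758  (Nike)
  w_1 = 0.103415·2.9801 + -0.005150·15.7614 = 0.2270  (Merck)
  w_2 = 0.103415·2.2854 + -0.005150·19.9752 = 0.1335  (Oracle)
  w_3 = 0.103415·2.6407 + -0.005150·16.0566 = 0.1904  (GE)
  w_4 = 0.103415·2.7856 + -0.005150·17.2223 = 0.1994  (Alcoa)
  w_5 = 0.103415·2.6921 + -0.005150·16.5641 = 0.1931  (Chevron)
  w_6 = 0.103415·0.9947 + -0.005150·23.7037 = -0.0192  (Intel)
Σw_i=1.0000  μᵀw=0.1620
σ²=wᵀΣw=λ₁·μ_p+λ₂ = 0.103415·0.162 + -0.005150 = 0.011603 ≈ 0.0116


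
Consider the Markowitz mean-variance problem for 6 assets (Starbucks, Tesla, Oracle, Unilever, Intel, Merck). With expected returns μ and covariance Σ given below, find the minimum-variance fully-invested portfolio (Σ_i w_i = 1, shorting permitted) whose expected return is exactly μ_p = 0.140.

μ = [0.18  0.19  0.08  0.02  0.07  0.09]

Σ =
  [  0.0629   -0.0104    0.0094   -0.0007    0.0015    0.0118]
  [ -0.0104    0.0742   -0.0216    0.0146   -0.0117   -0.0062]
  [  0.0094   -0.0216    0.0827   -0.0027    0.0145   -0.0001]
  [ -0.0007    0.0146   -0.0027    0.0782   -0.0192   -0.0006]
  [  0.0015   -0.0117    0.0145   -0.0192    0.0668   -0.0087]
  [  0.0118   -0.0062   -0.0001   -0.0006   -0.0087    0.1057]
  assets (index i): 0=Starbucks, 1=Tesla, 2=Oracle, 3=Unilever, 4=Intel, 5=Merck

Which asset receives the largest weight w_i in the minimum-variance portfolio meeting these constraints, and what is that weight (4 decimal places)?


x=Σ⁻¹μ = [3.0787  3.6755  1.3250  0.0043  1.4461  0.8437]
y=Σ⁻¹𝟙 = [15.0545  20.5686  12.5362  14.7976  21.1765  10.8254]
a=μᵀx=1.535759  b=𝟙ᵀx=10.373324  c=𝟙ᵀy=94.958749  D=ac−b²=38.227849
λ₁=(c·0.140−b)/D = (94.958749·0.140−10.373324)/38.227849 = 0.076408
λ₂=(a−b·0.140)/D = (1.535759−10.373324·0.140)/38.227849 = 0.002184
w* = 0.076408·x + 0.002184·y:
  w_0 = 0.076408·3.0787 + 0.002184·15.0545 = 0.2681  (Starbucks)
  w_1 = 0.076408·3.6755 + 0.002184·20.5686 = 0.3258  (Tesla)
  w_2 = 0.076408·1.3250 + 0.002184·12.5362 = 0.1286  (Oracle)
  w_3 = 0.076408·0.0043 + 0.002184·14.7976 = 0.0327  (Unilever)
  w_4 = 0.076408·1.4461 + 0.002184·21.1765 = 0.1567  (Intel)
  w_5 = 0.076408·0.8437 + 0.002184·10.8254 = 0.0881  (Merck)
Σw_i=1.0000  μᵀw=0.1400
σ²=wᵀΣw=λ₁·μ_p+λ₂ = 0.076408·0.140 + 0.002184 = 0.012881 ≈ 0.0129

Tesla (0.3258)


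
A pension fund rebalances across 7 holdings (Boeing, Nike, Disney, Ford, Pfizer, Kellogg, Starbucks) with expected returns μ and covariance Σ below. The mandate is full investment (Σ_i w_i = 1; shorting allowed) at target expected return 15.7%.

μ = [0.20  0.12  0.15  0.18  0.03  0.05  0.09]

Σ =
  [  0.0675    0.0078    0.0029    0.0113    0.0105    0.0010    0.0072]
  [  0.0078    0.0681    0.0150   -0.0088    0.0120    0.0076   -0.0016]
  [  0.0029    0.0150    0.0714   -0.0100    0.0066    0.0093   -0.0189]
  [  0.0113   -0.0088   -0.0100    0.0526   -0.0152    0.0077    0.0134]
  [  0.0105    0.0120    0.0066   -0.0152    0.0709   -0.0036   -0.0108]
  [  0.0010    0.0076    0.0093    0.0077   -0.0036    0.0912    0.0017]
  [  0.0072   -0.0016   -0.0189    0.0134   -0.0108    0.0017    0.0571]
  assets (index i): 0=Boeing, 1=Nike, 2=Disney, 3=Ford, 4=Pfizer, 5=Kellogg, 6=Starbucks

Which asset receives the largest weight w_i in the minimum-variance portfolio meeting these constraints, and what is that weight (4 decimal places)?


g=Σ⁻¹μ = [1.8265  1.3773  2.6042  3.5802  0.6710  -0.1566  1.5378]
h=Σ⁻¹𝟙 = [3.9655  9.6060  17.9814  22.1188  18.5548  6.7542  21.3517]
a=μᵀg=1.716348  b=𝟙ᵀg=11.440418  c=𝟙ᵀh=100.332370  D=ac−b²=41.322062
λ₁=(c·0.157−b)/D = (100.332370·0.157−11.440418)/41.322062 = 0.104345
λ₂=(a−b·0.157)/D = (1.716348−11.440418·0.157)/41.322062 = -0.001931
w* = 0.104345·g + -0.001931·h:
  w_0 = 0.104345·1.8265 + -0.001931·3.9655 = 0.1829  (Boeing)
  w_1 = 0.104345·1.3773 + -0.001931·9.6060 = 0.1252  (Nike)
  w_2 = 0.104345·2.6042 + -0.001931·17.9814 = 0.2370  (Disney)
  w_3 = 0.104345·3.5802 + -0.001931·22.1188 = 0.3309  (Ford)
  w_4 = 0.104345·0.6710 + -0.001931·18.5548 = 0.0342  (Pfizer)
  w_5 = 0.104345·-0.1566 + -0.001931·6.7542 = -0.0294  (Kellogg)
  w_6 = 0.104345·1.5378 + -0.001931·21.3517 = 0.1192  (Starbucks)
Σw_i=1.0000  μᵀw=0.1570
σ²=wᵀΣw=λ₁·μ_p+λ₂ = 0.104345·0.157 + -0.001931 = 0.014451 ≈ 0.0145

Ford (0.3309)
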